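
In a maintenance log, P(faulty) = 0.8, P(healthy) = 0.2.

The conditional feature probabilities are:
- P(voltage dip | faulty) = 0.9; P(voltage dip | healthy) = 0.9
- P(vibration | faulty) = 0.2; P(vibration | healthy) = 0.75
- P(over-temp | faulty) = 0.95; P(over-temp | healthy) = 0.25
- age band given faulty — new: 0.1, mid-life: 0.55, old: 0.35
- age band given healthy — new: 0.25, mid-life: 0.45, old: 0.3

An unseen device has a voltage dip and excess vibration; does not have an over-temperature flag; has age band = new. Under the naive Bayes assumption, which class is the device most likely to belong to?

faulty: 0.8 × 0.9 × 0.2 × (1−0.95) × 0.1 = 0.00072
healthy: 0.2 × 0.9 × 0.75 × (1−0.25) × 0.25 = 0.0253125
Highest score → healthy.

healthy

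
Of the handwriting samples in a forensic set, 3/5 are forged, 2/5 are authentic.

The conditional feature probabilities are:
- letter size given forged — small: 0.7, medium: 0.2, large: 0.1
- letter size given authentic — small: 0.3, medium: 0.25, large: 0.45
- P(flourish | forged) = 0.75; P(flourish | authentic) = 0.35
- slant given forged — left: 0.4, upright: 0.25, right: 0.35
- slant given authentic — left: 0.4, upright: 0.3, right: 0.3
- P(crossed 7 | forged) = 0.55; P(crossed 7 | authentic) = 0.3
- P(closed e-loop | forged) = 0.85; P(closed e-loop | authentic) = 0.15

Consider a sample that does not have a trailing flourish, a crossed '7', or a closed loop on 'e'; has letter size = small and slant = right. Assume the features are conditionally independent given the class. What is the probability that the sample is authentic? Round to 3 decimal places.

0.849

forged: 0.6 × 0.7 × (1−0.75) × 0.35 × (1−0.55) × (1−0.85) = 0.002480625
authentic: 0.4 × 0.3 × (1−0.35) × 0.3 × (1−0.3) × (1−0.15) = 0.013923
P(authentic | x) = 0.013923 / 0.016403625 ≈ 0.849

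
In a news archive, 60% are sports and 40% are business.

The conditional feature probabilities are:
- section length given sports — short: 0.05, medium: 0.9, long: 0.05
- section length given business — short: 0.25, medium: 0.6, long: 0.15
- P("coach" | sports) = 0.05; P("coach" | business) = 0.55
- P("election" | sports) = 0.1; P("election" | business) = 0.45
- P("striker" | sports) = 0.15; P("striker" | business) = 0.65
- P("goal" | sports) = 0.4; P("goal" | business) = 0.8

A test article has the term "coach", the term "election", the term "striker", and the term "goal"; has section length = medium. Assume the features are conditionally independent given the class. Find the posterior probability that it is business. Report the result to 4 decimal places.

sports: 0.6 × 0.9 × 0.05 × 0.1 × 0.15 × 0.4 = 0.000162
business: 0.4 × 0.6 × 0.55 × 0.45 × 0.65 × 0.8 = 0.030888
P(business | x) = 0.030888 / 0.03105 ≈ 0.9948

0.9948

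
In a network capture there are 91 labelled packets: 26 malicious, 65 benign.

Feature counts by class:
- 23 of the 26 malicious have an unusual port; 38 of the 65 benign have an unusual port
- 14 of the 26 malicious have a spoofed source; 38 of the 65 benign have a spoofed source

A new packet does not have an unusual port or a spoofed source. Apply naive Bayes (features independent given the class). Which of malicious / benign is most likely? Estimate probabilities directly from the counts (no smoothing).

malicious: (26/91) × (3/26) × (12/26) ≈ 0.0152156
benign: (65/91) × (27/65) × (27/65) ≈ 0.123246
Highest score → benign.

benign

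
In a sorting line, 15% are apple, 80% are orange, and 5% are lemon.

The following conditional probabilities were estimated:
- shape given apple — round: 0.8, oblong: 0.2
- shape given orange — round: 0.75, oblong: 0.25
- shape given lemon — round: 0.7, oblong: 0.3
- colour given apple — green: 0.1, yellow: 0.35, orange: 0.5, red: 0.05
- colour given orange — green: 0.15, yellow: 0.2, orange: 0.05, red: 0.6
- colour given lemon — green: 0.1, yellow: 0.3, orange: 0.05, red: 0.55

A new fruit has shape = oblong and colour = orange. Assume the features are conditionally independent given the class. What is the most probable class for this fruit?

apple

apple: 0.15 × 0.2 × 0.5 = 0.015
orange: 0.8 × 0.25 × 0.05 = 0.01
lemon: 0.05 × 0.3 × 0.05 = 0.00075
Highest score → apple.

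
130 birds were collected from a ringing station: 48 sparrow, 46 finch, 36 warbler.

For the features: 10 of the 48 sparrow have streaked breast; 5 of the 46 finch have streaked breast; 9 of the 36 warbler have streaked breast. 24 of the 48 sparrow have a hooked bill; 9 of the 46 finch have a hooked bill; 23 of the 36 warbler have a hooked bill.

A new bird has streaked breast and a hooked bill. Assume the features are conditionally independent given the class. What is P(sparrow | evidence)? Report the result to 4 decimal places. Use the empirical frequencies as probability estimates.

0.4263

sparrow: (48/130) × (10/48) × (24/48) ≈ 0.0384615
finch: (46/130) × (5/46) × (9/46) ≈ 0.00752508
warbler: (36/130) × (9/36) × (23/36) ≈ 0.0442308
P(sparrow | x) = 0.0384615 / 0.09021738 ≈ 0.4263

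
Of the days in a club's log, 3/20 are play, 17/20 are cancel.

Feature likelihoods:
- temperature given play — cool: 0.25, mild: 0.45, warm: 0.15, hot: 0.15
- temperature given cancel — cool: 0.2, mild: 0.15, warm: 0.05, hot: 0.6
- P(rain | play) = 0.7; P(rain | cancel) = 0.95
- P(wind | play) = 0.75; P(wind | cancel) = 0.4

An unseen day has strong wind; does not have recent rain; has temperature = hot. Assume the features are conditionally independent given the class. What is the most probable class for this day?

cancel

play: 0.15 × 0.15 × (1−0.7) × 0.75 = 0.0050625
cancel: 0.85 × 0.6 × (1−0.95) × 0.4 = 0.0102
Highest score → cancel.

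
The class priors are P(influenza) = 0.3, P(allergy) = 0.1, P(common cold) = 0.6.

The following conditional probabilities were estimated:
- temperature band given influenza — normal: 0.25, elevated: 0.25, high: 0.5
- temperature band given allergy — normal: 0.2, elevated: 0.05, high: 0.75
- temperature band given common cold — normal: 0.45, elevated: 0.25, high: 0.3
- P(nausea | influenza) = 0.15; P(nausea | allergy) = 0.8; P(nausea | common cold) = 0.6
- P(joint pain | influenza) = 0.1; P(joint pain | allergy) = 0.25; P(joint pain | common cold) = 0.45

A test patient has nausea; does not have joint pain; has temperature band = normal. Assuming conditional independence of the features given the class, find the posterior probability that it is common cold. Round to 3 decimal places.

0.801

influenza: 0.3 × 0.25 × 0.15 × (1−0.1) = 0.010125
allergy: 0.1 × 0.2 × 0.8 × (1−0.25) = 0.012
common cold: 0.6 × 0.45 × 0.6 × (1−0.45) = 0.0891
P(common cold | x) = 0.0891 / 0.111225 ≈ 0.801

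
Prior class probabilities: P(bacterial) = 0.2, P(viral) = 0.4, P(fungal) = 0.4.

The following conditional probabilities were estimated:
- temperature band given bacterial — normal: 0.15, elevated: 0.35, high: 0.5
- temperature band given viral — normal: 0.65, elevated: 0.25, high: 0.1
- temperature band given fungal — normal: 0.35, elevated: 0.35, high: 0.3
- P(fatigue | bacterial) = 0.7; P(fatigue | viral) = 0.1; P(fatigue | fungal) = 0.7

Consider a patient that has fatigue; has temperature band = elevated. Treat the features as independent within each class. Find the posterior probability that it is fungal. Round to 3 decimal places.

0.624

bacterial: 0.2 × 0.35 × 0.7 = 0.049
viral: 0.4 × 0.25 × 0.1 = 0.01
fungal: 0.4 × 0.35 × 0.7 = 0.098
P(fungal | x) = 0.098 / 0.157 ≈ 0.624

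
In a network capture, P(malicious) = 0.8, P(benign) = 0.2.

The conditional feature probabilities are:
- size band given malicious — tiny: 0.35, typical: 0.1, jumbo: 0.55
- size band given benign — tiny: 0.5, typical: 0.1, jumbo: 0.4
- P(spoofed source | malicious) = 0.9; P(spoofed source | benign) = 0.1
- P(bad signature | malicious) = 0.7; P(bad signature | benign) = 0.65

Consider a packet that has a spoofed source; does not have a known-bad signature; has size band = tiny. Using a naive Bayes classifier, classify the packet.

malicious: 0.8 × 0.35 × 0.9 × (1−0.7) = 0.0756
benign: 0.2 × 0.5 × 0.1 × (1−0.65) = 0.0035
Highest score → malicious.

malicious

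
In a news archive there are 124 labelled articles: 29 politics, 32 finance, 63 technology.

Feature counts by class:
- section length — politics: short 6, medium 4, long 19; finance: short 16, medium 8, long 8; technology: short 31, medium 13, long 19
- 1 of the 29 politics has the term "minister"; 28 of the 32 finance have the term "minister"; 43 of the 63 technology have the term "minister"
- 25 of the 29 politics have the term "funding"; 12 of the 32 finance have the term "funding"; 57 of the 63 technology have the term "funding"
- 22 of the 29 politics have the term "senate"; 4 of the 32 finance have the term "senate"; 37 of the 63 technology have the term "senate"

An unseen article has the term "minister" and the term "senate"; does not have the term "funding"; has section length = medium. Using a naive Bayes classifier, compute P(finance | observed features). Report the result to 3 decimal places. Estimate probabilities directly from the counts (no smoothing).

0.517

politics: (29/124) × (4/29) × (1/29) × (4/29) × (22/29) ≈ 0.000116393
finance: (32/124) × (8/32) × (28/32) × (20/32) × (4/32) ≈ 0.00441028
technology: (63/124) × (13/63) × (43/63) × (6/63) × (37/63) ≈ 0.00400241
P(finance | x) = 0.00441028 / 0.008529083 ≈ 0.517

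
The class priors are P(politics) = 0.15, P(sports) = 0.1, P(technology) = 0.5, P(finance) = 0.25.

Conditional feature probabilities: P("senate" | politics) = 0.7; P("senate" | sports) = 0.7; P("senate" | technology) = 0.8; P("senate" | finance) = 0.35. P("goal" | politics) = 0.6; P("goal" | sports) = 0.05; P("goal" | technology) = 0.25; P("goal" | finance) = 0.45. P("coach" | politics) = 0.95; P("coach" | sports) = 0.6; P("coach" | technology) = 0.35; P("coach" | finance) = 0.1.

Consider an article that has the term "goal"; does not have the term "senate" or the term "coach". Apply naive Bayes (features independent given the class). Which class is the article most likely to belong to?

finance

politics: 0.15 × (1−0.7) × 0.6 × (1−0.95) = 0.00135
sports: 0.1 × (1−0.7) × 0.05 × (1−0.6) = 0.0006
technology: 0.5 × (1−0.8) × 0.25 × (1−0.35) = 0.01625
finance: 0.25 × (1−0.35) × 0.45 × (1−0.1) = 0.0658125
Highest score → finance.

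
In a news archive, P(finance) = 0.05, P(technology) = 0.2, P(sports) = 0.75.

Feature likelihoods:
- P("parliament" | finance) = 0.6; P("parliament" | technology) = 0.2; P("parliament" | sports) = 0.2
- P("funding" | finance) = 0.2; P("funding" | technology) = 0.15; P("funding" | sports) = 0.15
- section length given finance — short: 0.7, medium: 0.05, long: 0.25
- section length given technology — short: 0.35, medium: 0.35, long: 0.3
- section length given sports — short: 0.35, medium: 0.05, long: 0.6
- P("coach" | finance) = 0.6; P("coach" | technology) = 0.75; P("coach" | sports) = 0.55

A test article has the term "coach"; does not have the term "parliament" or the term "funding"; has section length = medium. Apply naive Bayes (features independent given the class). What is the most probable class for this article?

finance: 0.05 × (1−0.6) × (1−0.2) × 0.05 × 0.6 = 0.00048
technology: 0.2 × (1−0.2) × (1−0.15) × 0.35 × 0.75 = 0.0357
sports: 0.75 × (1−0.2) × (1−0.15) × 0.05 × 0.55 = 0.014025
Highest score → technology.

technology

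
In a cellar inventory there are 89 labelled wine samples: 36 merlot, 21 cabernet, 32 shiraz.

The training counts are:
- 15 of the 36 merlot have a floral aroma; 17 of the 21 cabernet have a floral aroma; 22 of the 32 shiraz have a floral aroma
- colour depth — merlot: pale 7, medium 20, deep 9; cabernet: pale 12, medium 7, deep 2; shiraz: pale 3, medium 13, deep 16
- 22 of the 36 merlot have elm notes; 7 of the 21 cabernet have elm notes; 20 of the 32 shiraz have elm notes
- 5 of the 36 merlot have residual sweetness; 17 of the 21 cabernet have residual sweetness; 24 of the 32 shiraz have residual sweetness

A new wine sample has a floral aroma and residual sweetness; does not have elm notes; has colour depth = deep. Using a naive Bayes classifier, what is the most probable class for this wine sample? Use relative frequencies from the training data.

shiraz

merlot: (36/89) × (15/36) × (9/36) × (14/36) × (5/36) ≈ 0.0022758
cabernet: (21/89) × (17/21) × (2/21) × (14/21) × (17/21) ≈ 0.00981766
shiraz: (32/89) × (22/32) × (16/32) × (12/32) × (24/32) ≈ 0.0347612
Highest score → shiraz.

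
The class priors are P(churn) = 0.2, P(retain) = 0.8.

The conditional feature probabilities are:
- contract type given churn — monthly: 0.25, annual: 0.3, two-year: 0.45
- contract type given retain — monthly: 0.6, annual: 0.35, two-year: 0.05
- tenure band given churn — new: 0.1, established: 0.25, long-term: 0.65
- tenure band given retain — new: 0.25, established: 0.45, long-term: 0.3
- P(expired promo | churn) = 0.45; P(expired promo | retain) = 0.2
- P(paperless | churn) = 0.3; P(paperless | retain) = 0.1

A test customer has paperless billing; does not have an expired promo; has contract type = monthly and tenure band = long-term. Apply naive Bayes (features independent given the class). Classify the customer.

churn: 0.2 × 0.25 × 0.65 × (1−0.45) × 0.3 = 0.0053625
retain: 0.8 × 0.6 × 0.3 × (1−0.2) × 0.1 = 0.01152
Highest score → retain.

retain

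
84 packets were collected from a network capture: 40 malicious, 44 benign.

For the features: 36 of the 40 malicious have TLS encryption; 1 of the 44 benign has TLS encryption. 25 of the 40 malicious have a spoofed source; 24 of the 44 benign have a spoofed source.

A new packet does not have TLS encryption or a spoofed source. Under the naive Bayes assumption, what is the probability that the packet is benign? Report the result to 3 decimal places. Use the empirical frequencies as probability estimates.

malicious: (40/84) × (4/40) × (15/40) ≈ 0.0178571
benign: (44/84) × (43/44) × (20/44) ≈ 0.232684
P(benign | x) = 0.232684 / 0.2505411 ≈ 0.929

0.929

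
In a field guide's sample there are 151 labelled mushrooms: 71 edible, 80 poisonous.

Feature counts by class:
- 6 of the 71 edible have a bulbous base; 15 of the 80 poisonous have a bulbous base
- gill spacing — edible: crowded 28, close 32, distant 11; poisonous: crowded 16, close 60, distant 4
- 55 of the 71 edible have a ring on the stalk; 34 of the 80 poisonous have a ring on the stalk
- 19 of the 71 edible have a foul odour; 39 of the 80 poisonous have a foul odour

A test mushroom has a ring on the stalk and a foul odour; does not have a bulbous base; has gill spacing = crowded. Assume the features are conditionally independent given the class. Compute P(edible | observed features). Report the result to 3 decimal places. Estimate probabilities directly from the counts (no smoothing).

0.664

edible: (71/151) × (65/71) × (28/71) × (55/71) × (19/71) ≈ 0.0351913
poisonous: (80/151) × (65/80) × (16/80) × (34/80) × (39/80) ≈ 0.0178373
P(edible | x) = 0.0351913 / 0.0530286 ≈ 0.664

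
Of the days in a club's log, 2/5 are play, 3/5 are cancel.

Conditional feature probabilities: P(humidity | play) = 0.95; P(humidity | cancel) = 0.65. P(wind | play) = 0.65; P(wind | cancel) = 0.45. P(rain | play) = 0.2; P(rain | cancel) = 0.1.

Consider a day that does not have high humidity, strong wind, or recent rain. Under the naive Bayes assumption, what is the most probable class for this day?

cancel

play: 0.4 × (1−0.95) × (1−0.65) × (1−0.2) = 0.0056
cancel: 0.6 × (1−0.65) × (1−0.45) × (1−0.1) = 0.10395
Highest score → cancel.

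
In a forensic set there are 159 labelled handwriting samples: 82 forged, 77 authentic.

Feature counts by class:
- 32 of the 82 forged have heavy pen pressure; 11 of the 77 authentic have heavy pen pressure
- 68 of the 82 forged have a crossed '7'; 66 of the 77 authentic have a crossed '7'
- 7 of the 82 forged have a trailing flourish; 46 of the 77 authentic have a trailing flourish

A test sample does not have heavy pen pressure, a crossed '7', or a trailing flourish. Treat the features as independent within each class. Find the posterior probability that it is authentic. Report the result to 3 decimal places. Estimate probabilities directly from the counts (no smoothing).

forged: (82/159) × (50/82) × (14/82) × (75/82) ≈ 0.049106
authentic: (77/159) × (66/77) × (11/77) × (31/77) ≈ 0.0238737
P(authentic | x) = 0.0238737 / 0.0729797 ≈ 0.327

0.327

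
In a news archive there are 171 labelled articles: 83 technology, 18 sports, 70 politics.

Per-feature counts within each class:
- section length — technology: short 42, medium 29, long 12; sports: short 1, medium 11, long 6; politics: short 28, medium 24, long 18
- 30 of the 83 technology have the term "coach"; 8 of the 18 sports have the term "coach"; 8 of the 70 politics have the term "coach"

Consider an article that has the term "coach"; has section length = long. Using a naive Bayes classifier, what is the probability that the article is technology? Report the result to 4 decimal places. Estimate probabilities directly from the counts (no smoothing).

0.4787

technology: (83/171) × (12/83) × (30/83) ≈ 0.0253646
sports: (18/171) × (6/18) × (8/18) ≈ 0.0155945
politics: (70/171) × (18/70) × (8/70) ≈ 0.0120301
P(technology | x) = 0.0253646 / 0.0529892 ≈ 0.4787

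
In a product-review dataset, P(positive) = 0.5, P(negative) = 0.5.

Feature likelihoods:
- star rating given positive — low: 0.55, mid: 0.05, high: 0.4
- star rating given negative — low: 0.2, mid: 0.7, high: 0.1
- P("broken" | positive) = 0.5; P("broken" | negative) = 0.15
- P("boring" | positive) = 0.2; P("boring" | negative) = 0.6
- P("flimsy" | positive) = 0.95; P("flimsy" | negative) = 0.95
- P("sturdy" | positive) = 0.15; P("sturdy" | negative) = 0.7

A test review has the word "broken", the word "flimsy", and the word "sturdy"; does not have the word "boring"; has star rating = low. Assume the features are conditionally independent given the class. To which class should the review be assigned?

positive: 0.5 × 0.55 × 0.5 × (1−0.2) × 0.95 × 0.15 = 0.015675
negative: 0.5 × 0.2 × 0.15 × (1−0.6) × 0.95 × 0.7 = 0.00399
Highest score → positive.

positive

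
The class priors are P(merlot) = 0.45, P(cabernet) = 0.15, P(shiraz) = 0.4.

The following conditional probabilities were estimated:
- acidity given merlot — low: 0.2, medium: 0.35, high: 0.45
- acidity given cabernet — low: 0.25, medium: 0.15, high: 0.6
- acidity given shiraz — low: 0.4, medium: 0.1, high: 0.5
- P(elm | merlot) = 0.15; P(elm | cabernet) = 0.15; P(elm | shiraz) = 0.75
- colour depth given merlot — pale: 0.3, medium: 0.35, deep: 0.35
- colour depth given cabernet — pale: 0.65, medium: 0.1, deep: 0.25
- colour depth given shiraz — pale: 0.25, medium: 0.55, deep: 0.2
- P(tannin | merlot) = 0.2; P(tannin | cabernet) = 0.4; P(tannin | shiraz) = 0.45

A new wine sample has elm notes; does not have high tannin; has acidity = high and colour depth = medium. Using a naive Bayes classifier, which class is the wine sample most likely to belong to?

shiraz

merlot: 0.45 × 0.45 × 0.15 × 0.35 × (1−0.2) = 0.008505
cabernet: 0.15 × 0.6 × 0.15 × 0.1 × (1−0.4) = 0.00081
shiraz: 0.4 × 0.5 × 0.75 × 0.55 × (1−0.45) = 0.045375
Highest score → shiraz.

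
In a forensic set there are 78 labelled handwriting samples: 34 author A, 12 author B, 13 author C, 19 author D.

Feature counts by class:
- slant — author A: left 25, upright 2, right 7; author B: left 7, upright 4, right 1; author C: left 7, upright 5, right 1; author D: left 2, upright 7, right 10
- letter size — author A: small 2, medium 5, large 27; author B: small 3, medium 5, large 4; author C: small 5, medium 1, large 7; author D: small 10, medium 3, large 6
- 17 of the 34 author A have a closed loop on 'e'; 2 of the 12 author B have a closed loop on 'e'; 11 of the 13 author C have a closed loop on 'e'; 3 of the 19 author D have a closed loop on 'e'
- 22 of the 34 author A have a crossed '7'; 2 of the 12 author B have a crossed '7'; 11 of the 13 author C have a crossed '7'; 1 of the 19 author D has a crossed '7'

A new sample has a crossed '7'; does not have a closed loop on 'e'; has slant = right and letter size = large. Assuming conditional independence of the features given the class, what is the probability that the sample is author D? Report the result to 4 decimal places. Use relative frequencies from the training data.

0.0681

author A: (34/78) × (7/34) × (27/34) × (17/34) × (22/34) ≈ 0.023057
author B: (12/78) × (1/12) × (4/12) × (10/12) × (2/12) ≈ 0.000593542
author C: (13/78) × (1/13) × (7/13) × (2/13) × (11/13) ≈ 0.000898661
author D: (19/78) × (10/19) × (6/19) × (16/19) × (1/19) ≈ 0.00179439
P(author D | x) = 0.00179439 / 0.026343593 ≈ 0.0681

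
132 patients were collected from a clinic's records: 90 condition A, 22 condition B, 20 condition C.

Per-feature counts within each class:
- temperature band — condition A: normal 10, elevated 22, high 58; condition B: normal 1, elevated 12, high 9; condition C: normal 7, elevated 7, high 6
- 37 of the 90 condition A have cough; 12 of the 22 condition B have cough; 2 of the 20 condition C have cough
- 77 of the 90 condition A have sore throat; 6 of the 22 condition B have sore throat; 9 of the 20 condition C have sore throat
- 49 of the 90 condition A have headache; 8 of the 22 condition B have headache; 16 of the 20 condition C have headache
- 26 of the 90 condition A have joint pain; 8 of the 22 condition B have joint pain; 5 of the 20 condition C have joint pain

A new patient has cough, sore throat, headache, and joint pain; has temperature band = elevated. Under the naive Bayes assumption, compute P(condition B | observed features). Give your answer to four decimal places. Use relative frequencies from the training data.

condition A: (90/132) × (22/90) × (37/90) × (77/90) × (49/90) × (26/90) ≈ 0.00922021
condition B: (22/132) × (12/22) × (12/22) × (6/22) × (8/22) × (8/22) ≈ 0.00178825
condition C: (20/132) × (7/20) × (2/20) × (9/20) × (16/20) × (5/20) ≈ 0.000477273
P(condition B | x) = 0.00178825 / 0.011485733 ≈ 0.1557

0.1557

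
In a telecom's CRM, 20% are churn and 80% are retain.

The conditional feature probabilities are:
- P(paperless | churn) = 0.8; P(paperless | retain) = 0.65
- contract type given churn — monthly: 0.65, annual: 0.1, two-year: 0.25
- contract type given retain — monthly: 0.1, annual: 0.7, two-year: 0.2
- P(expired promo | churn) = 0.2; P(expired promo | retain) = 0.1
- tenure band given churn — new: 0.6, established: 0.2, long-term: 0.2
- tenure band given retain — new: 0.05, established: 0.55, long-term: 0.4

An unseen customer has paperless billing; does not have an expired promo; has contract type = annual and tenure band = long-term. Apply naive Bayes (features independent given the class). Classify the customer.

retain

churn: 0.2 × 0.8 × 0.1 × (1−0.2) × 0.2 = 0.00256
retain: 0.8 × 0.65 × 0.7 × (1−0.1) × 0.4 = 0.13104
Highest score → retain.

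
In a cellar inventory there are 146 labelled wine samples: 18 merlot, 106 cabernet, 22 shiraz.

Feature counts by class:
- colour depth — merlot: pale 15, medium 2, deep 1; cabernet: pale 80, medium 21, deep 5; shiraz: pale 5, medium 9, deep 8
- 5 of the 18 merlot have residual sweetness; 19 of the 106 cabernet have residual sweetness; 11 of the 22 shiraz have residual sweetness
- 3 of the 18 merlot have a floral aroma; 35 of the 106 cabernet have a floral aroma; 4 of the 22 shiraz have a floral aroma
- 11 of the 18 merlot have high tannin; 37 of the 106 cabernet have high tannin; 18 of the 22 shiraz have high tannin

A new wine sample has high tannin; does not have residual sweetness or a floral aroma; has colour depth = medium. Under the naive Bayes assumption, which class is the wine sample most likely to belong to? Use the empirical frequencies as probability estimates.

merlot: (18/146) × (2/18) × (13/18) × (15/18) × (11/18) ≈ 0.00503833
cabernet: (106/146) × (21/106) × (87/106) × (71/106) × (37/106) ≈ 0.0276012
shiraz: (22/146) × (9/22) × (11/22) × (18/22) × (18/22) ≈ 0.0206329
Highest score → cabernet.

cabernet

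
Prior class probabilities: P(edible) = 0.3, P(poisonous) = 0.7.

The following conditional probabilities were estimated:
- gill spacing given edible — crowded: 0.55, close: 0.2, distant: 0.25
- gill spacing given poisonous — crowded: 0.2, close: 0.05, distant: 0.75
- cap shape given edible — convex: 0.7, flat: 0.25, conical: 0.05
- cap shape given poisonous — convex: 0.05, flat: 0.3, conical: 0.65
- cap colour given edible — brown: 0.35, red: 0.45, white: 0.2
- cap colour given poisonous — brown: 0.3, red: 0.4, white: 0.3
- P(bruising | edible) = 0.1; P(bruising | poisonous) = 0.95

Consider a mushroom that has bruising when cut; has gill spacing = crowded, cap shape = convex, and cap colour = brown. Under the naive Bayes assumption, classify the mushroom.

edible: 0.3 × 0.55 × 0.7 × 0.35 × 0.1 = 0.0040425
poisonous: 0.7 × 0.2 × 0.05 × 0.3 × 0.95 = 0.001995
Highest score → edible.

edible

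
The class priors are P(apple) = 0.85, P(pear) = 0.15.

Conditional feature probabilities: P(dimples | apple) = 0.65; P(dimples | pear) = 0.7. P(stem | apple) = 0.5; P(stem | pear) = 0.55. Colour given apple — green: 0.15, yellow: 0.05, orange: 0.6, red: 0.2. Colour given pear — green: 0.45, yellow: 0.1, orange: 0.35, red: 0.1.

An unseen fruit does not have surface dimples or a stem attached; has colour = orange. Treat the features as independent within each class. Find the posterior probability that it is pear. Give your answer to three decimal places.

apple: 0.85 × (1−0.65) × (1−0.5) × 0.6 = 0.08925
pear: 0.15 × (1−0.7) × (1−0.55) × 0.35 = 0.0070875
P(pear | x) = 0.0070875 / 0.0963375 ≈ 0.074

0.074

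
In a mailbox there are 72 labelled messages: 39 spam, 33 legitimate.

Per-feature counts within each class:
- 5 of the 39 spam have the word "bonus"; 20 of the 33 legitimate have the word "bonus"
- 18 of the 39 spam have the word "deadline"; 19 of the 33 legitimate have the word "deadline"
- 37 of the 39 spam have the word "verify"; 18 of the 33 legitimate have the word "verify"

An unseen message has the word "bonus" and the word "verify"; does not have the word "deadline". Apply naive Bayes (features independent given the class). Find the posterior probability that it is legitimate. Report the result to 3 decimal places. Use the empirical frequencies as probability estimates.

0.644

spam: (39/72) × (5/39) × (21/39) × (37/39) ≈ 0.0354756
legitimate: (33/72) × (20/33) × (14/33) × (18/33) ≈ 0.0642792
P(legitimate | x) = 0.0642792 / 0.0997548 ≈ 0.644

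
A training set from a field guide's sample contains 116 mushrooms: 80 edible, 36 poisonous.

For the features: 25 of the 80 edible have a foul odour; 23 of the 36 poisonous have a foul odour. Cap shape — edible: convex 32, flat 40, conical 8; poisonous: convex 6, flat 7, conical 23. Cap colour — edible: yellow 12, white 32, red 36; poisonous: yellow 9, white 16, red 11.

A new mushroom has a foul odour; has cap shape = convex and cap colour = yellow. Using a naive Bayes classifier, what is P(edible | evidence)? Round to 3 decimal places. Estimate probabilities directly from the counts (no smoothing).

edible: (80/116) × (25/80) × (32/80) × (12/80) ≈ 0.012931
poisonous: (36/116) × (23/36) × (6/36) × (9/36) ≈ 0.00826149
P(edible | x) = 0.012931 / 0.02119249 ≈ 0.610

0.610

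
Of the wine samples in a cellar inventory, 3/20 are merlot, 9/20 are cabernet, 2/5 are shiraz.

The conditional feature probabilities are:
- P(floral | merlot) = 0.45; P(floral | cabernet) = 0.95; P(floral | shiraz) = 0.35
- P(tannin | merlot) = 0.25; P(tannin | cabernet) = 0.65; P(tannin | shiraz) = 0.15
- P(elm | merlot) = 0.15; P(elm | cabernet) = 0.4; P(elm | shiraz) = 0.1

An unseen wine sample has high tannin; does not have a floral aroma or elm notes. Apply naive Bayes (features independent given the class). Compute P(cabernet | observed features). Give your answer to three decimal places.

0.143

merlot: 0.15 × (1−0.45) × 0.25 × (1−0.15) = 0.01753125
cabernet: 0.45 × (1−0.95) × 0.65 × (1−0.4) = 0.008775
shiraz: 0.4 × (1−0.35) × 0.15 × (1−0.1) = 0.0351
P(cabernet | x) = 0.008775 / 0.06140625 ≈ 0.143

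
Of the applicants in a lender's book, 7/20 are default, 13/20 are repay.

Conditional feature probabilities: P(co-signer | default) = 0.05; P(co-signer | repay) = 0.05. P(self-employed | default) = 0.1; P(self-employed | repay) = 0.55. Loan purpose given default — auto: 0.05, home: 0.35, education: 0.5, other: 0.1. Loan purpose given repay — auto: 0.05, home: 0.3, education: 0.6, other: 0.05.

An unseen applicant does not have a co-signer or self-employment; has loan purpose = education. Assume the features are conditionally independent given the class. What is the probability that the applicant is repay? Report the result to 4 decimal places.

default: 0.35 × (1−0.05) × (1−0.1) × 0.5 = 0.149625
repay: 0.65 × (1−0.05) × (1−0.55) × 0.6 = 0.166725
P(repay | x) = 0.166725 / 0.31635 ≈ 0.5270

0.5270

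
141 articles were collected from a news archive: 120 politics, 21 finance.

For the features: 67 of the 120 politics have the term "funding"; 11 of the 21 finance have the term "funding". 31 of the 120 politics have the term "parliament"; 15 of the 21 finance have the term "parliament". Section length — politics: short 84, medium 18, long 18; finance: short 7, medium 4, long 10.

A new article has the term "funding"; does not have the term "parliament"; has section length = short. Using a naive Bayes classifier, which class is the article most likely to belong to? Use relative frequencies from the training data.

politics

politics: (120/141) × (67/120) × (89/120) × (84/120) ≈ 0.246696
finance: (21/141) × (11/21) × (6/21) × (7/21) ≈ 0.00742992
Highest score → politics.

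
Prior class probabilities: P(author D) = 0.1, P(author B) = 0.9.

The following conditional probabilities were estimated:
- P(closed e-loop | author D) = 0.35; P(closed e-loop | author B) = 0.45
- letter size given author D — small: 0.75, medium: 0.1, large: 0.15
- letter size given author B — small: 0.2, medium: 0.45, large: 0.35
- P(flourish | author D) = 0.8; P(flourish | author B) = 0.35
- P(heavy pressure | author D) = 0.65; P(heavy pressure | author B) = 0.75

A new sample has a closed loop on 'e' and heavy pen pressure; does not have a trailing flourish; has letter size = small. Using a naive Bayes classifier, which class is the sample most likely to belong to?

author D: 0.1 × 0.35 × 0.75 × (1−0.8) × 0.65 = 0.0034125
author B: 0.9 × 0.45 × 0.2 × (1−0.35) × 0.75 = 0.0394875
Highest score → author B.

author B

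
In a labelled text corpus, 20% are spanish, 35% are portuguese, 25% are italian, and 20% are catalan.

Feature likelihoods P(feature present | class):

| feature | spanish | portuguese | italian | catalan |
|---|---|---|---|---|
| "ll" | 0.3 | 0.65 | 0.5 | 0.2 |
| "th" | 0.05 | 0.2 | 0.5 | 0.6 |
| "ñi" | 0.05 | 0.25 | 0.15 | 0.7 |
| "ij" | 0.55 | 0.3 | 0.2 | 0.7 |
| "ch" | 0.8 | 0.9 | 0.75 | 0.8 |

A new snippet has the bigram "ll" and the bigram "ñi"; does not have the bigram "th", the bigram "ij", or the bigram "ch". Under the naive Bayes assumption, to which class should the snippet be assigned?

portuguese

spanish: 0.2 × 0.3 × (1−0.05) × 0.05 × (1−0.55) × (1−0.8) = 0.0002565
portuguese: 0.35 × 0.65 × (1−0.2) × 0.25 × (1−0.3) × (1−0.9) = 0.003185
italian: 0.25 × 0.5 × (1−0.5) × 0.15 × (1−0.2) × (1−0.75) = 0.001875
catalan: 0.2 × 0.2 × (1−0.6) × 0.7 × (1−0.7) × (1−0.8) = 0.000672
Highest score → portuguese.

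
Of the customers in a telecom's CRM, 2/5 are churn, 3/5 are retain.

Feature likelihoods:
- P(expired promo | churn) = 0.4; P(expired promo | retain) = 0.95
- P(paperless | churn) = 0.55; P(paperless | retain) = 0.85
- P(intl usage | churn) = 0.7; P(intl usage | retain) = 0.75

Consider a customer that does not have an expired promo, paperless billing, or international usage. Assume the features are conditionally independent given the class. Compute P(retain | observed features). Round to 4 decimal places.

churn: 0.4 × (1−0.4) × (1−0.55) × (1−0.7) = 0.0324
retain: 0.6 × (1−0.95) × (1−0.85) × (1−0.75) = 0.001125
P(retain | x) = 0.001125 / 0.033525 ≈ 0.0336

0.0336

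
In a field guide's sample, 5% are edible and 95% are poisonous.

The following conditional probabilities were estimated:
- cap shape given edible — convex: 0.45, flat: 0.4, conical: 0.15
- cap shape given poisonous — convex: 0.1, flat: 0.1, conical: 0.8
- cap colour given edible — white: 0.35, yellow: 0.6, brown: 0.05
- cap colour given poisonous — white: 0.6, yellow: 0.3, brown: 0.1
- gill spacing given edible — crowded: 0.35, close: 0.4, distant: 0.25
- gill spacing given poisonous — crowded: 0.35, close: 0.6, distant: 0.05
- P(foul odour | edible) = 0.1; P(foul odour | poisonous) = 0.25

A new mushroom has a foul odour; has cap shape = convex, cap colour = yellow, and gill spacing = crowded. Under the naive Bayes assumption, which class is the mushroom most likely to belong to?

edible: 0.05 × 0.45 × 0.6 × 0.35 × 0.1 = 0.0004725
poisonous: 0.95 × 0.1 × 0.3 × 0.35 × 0.25 = 0.00249375
Highest score → poisonous.

poisonous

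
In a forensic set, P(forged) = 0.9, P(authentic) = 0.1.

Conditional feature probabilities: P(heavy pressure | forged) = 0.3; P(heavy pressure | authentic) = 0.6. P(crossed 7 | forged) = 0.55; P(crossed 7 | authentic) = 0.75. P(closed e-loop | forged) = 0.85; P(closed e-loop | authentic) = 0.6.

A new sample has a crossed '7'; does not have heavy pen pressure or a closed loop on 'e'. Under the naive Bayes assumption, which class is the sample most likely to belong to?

forged: 0.9 × (1−0.3) × 0.55 × (1−0.85) = 0.051975
authentic: 0.1 × (1−0.6) × 0.75 × (1−0.6) = 0.012
Highest score → forged.

forged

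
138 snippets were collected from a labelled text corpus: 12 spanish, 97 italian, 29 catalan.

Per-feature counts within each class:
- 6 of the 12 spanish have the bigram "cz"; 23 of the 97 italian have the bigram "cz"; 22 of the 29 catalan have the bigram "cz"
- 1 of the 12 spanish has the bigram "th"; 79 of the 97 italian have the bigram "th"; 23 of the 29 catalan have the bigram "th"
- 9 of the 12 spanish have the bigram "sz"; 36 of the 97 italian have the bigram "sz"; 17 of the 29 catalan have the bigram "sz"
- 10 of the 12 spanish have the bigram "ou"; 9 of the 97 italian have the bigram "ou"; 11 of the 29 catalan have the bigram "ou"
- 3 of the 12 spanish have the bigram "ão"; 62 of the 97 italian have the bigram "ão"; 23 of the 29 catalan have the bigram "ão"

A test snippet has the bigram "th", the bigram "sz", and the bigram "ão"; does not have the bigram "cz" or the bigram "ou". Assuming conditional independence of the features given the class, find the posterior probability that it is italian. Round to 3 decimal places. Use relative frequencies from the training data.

0.889

spanish: (12/138) × (6/12) × (1/12) × (9/12) × (2/12) × (3/12) ≈ 0.000113225
italian: (97/138) × (74/97) × (79/97) × (36/97) × (88/97) × (62/97) ≈ 0.0939874
catalan: (29/138) × (7/29) × (23/29) × (17/29) × (18/29) × (23/29) ≈ 0.0116092
P(italian | x) = 0.0939874 / 0.105709825 ≈ 0.889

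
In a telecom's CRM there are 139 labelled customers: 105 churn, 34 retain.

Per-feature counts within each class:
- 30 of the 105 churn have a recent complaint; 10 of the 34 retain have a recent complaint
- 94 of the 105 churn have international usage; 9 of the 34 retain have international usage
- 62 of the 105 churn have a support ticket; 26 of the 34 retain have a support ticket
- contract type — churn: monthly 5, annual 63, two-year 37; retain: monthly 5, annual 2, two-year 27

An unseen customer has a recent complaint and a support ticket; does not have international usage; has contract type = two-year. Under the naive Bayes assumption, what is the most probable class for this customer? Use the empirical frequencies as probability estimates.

retain

churn: (105/139) × (30/105) × (11/105) × (62/105) × (37/105) ≈ 0.00470462
retain: (34/139) × (10/34) × (25/34) × (26/34) × (27/34) ≈ 0.0321237
Highest score → retain.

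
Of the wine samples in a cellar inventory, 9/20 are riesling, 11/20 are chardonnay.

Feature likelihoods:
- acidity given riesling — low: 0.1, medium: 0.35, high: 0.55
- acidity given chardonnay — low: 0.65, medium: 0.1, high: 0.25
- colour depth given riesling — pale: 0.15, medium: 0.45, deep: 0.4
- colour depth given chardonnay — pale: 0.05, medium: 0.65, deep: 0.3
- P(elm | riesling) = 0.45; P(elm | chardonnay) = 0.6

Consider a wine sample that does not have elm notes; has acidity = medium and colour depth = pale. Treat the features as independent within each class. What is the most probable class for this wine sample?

riesling

riesling: 0.45 × 0.35 × 0.15 × (1−0.45) = 0.01299375
chardonnay: 0.55 × 0.1 × 0.05 × (1−0.6) = 0.0011
Highest score → riesling.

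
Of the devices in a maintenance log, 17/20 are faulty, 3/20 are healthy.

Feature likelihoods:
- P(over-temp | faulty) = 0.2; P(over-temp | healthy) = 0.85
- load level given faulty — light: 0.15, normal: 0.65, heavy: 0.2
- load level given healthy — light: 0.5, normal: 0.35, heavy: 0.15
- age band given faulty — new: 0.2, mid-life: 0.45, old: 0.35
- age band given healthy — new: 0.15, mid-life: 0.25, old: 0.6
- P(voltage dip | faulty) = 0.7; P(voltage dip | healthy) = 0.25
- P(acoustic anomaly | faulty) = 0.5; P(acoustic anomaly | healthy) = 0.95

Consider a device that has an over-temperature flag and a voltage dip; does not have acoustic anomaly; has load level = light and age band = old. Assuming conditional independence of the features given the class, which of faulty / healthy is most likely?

faulty

faulty: 0.85 × 0.2 × 0.15 × 0.35 × 0.7 × (1−0.5) = 0.00312375
healthy: 0.15 × 0.85 × 0.5 × 0.6 × 0.25 × (1−0.95) = 0.000478125
Highest score → faulty.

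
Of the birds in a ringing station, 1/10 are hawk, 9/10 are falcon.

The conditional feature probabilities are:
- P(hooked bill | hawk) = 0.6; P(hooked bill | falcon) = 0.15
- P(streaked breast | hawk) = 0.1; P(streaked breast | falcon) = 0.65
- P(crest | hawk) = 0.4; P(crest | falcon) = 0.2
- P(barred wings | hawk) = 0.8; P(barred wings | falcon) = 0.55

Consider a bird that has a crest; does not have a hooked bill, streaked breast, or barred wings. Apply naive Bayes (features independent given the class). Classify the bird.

hawk: 0.1 × (1−0.6) × (1−0.1) × 0.4 × (1−0.8) = 0.00288
falcon: 0.9 × (1−0.15) × (1−0.65) × 0.2 × (1−0.55) = 0.0240975
Highest score → falcon.

falcon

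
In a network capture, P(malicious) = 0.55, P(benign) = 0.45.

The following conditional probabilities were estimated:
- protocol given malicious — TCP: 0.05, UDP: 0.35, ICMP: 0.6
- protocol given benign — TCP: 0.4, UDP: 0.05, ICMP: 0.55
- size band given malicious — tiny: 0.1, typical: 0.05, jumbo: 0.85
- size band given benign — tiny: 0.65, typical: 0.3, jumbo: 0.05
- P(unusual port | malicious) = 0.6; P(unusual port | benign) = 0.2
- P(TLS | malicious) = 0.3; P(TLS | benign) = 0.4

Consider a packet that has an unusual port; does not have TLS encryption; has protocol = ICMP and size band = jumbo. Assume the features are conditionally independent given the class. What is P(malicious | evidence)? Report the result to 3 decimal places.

malicious: 0.55 × 0.6 × 0.85 × 0.6 × (1−0.3) = 0.11781
benign: 0.45 × 0.55 × 0.05 × 0.2 × (1−0.4) = 0.001485
P(malicious | x) = 0.11781 / 0.119295 ≈ 0.988

0.988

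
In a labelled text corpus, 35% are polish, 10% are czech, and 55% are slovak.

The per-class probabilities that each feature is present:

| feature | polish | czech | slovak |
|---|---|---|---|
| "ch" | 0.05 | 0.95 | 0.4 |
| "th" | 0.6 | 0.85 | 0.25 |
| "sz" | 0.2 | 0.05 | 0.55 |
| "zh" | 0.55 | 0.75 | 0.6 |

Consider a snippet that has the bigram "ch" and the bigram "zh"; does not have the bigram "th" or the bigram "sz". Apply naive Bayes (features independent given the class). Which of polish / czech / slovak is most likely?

slovak

polish: 0.35 × 0.05 × (1−0.6) × (1−0.2) × 0.55 = 0.00308
czech: 0.1 × 0.95 × (1−0.85) × (1−0.05) × 0.75 = 0.010153125
slovak: 0.55 × 0.4 × (1−0.25) × (1−0.55) × 0.6 = 0.04455
Highest score → slovak.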